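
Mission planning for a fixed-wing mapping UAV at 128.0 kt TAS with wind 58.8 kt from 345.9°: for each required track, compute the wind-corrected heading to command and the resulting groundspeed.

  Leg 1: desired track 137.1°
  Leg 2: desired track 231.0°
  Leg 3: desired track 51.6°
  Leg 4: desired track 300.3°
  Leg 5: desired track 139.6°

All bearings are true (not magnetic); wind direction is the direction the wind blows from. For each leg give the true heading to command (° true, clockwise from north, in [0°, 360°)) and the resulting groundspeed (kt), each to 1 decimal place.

Leg 1: heading=124.3°, groundspeed=176.4 kt
Leg 2: heading=255.6°, groundspeed=141.1 kt
Leg 3: heading=26.8°, groundspeed=92.0 kt
Leg 4: heading=319.5°, groundspeed=79.8 kt
Leg 5: heading=127.9°, groundspeed=178.0 kt

Leg 1: desired track 137.1°; wind correction -12.8° → command heading 124.3°, groundspeed 176.4 kt
Leg 2: desired track 231.0°; wind correction +24.6° → command heading 255.6°, groundspeed 141.1 kt
Leg 3: desired track 51.6°; wind correction -24.8° → command heading 26.8°, groundspeed 92.0 kt
Leg 4: desired track 300.3°; wind correction +19.2° → command heading 319.5°, groundspeed 79.8 kt
Leg 5: desired track 139.6°; wind correction -11.7° → command heading 127.9°, groundspeed 178.0 kt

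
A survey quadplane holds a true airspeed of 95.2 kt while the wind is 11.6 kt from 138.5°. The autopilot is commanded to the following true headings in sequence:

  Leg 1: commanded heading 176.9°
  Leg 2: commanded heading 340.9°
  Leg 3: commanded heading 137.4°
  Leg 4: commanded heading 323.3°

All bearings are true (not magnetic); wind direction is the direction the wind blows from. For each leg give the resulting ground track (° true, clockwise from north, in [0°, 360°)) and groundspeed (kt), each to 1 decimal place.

Leg 1: heading 176.9°; drift +4.8° → track 181.7°, groundspeed 86.4 kt
Leg 2: heading 340.9°; drift -2.4° → track 338.5°, groundspeed 106.0 kt
Leg 3: heading 137.4°; drift -0.2° → track 137.2°, groundspeed 83.6 kt
Leg 4: heading 323.3°; drift -0.5° → track 322.8°, groundspeed 106.8 kt

Leg 1: track=181.7°, groundspeed=86.4 kt
Leg 2: track=338.5°, groundspeed=106.0 kt
Leg 3: track=137.2°, groundspeed=83.6 kt
Leg 4: track=322.8°, groundspeed=106.8 kt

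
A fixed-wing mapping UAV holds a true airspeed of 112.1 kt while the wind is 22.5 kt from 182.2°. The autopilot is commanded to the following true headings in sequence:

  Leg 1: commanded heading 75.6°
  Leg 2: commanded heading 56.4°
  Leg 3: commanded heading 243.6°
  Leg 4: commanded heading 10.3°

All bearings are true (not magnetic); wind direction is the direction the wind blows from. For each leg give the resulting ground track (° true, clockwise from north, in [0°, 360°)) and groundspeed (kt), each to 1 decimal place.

Leg 1: heading 75.6°; drift -10.3° → track 65.3°, groundspeed 120.5 kt
Leg 2: heading 56.4°; drift -8.3° → track 48.1°, groundspeed 126.6 kt
Leg 3: heading 243.6°; drift +11.0° → track 254.6°, groundspeed 103.2 kt
Leg 4: heading 10.3°; drift -1.4° → track 8.9°, groundspeed 134.4 kt

Leg 1: track=65.3°, groundspeed=120.5 kt
Leg 2: track=48.1°, groundspeed=126.6 kt
Leg 3: track=254.6°, groundspeed=103.2 kt
Leg 4: track=8.9°, groundspeed=134.4 kt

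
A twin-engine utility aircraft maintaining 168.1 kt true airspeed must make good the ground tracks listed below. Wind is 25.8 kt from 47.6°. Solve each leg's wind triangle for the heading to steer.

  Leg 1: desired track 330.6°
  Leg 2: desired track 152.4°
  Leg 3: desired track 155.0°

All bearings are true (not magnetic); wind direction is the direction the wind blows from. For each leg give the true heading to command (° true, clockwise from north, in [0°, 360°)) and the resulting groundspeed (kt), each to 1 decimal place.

Leg 1: heading=339.2°, groundspeed=160.4 kt
Leg 2: heading=143.9°, groundspeed=172.8 kt
Leg 3: heading=146.6°, groundspeed=174.0 kt

Leg 1: desired track 330.6°; wind correction +8.6° → command heading 339.2°, groundspeed 160.4 kt
Leg 2: desired track 152.4°; wind correction -8.5° → command heading 143.9°, groundspeed 172.8 kt
Leg 3: desired track 155.0°; wind correction -8.4° → command heading 146.6°, groundspeed 174.0 kt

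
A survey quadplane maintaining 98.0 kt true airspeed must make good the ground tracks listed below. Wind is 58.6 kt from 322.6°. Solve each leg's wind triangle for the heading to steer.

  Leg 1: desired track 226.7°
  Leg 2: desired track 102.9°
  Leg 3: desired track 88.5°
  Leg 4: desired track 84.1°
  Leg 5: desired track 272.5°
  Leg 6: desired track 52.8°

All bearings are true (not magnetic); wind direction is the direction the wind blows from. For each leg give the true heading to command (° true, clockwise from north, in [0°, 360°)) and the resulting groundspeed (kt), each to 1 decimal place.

Leg 1: heading=263.2°, groundspeed=84.8 kt
Leg 2: heading=80.4°, groundspeed=135.7 kt
Leg 3: heading=59.5°, groundspeed=120.1 kt
Leg 4: heading=53.4°, groundspeed=114.9 kt
Leg 5: heading=299.8°, groundspeed=49.5 kt
Leg 6: heading=16.1°, groundspeed=78.8 kt

Leg 1: desired track 226.7°; wind correction +36.5° → command heading 263.2°, groundspeed 84.8 kt
Leg 2: desired track 102.9°; wind correction -22.5° → command heading 80.4°, groundspeed 135.7 kt
Leg 3: desired track 88.5°; wind correction -29.0° → command heading 59.5°, groundspeed 120.1 kt
Leg 4: desired track 84.1°; wind correction -30.7° → command heading 53.4°, groundspeed 114.9 kt
Leg 5: desired track 272.5°; wind correction +27.3° → command heading 299.8°, groundspeed 49.5 kt
Leg 6: desired track 52.8°; wind correction -36.7° → command heading 16.1°, groundspeed 78.8 kt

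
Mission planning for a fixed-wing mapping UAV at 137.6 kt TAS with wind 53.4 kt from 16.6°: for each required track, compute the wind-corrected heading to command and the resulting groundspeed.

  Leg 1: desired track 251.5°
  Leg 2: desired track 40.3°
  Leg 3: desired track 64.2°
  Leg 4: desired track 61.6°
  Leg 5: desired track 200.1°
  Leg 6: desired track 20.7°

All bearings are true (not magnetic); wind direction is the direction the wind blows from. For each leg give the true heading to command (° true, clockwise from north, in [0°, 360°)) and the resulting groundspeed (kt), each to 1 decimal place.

Leg 1: desired track 251.5°; wind correction +18.5° → command heading 270.0°, groundspeed 161.2 kt
Leg 2: desired track 40.3°; wind correction -9.0° → command heading 31.3°, groundspeed 87.0 kt
Leg 3: desired track 64.2°; wind correction -16.7° → command heading 47.5°, groundspeed 95.8 kt
Leg 4: desired track 61.6°; wind correction -15.9° → command heading 45.7°, groundspeed 94.6 kt
Leg 5: desired track 200.1°; wind correction +1.4° → command heading 201.5°, groundspeed 190.9 kt
Leg 6: desired track 20.7°; wind correction -1.6° → command heading 19.1°, groundspeed 84.3 kt

Leg 1: heading=270.0°, groundspeed=161.2 kt
Leg 2: heading=31.3°, groundspeed=87.0 kt
Leg 3: heading=47.5°, groundspeed=95.8 kt
Leg 4: heading=45.7°, groundspeed=94.6 kt
Leg 5: heading=201.5°, groundspeed=190.9 kt
Leg 6: heading=19.1°, groundspeed=84.3 kt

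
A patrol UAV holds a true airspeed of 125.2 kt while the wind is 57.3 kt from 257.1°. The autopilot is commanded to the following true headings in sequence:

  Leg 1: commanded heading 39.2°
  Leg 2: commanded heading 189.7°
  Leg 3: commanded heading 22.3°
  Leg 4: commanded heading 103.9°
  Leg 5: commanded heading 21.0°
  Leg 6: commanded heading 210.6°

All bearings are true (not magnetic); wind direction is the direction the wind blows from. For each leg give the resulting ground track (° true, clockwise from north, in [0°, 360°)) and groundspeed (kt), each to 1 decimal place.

Leg 1: track=50.9°, groundspeed=174.0 kt
Leg 2: track=162.6°, groundspeed=116.0 kt
Leg 3: track=38.8°, groundspeed=165.0 kt
Leg 4: track=95.6°, groundspeed=178.2 kt
Leg 5: track=37.8°, groundspeed=164.2 kt
Leg 6: track=184.7°, groundspeed=95.3 kt

Leg 1: heading 39.2°; drift +11.7° → track 50.9°, groundspeed 174.0 kt
Leg 2: heading 189.7°; drift -27.1° → track 162.6°, groundspeed 116.0 kt
Leg 3: heading 22.3°; drift +16.5° → track 38.8°, groundspeed 165.0 kt
Leg 4: heading 103.9°; drift -8.3° → track 95.6°, groundspeed 178.2 kt
Leg 5: heading 21.0°; drift +16.8° → track 37.8°, groundspeed 164.2 kt
Leg 6: heading 210.6°; drift -25.9° → track 184.7°, groundspeed 95.3 kt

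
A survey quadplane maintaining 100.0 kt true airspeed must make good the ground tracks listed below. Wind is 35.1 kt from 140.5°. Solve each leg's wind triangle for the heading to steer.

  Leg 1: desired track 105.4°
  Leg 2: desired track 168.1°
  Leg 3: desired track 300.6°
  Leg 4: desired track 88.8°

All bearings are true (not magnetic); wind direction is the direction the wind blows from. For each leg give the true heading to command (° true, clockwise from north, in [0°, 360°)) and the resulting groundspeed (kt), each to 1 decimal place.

Leg 1: heading=117.0°, groundspeed=69.2 kt
Leg 2: heading=158.7°, groundspeed=67.6 kt
Leg 3: heading=293.7°, groundspeed=132.3 kt
Leg 4: heading=104.8°, groundspeed=74.4 kt

Leg 1: desired track 105.4°; wind correction +11.6° → command heading 117.0°, groundspeed 69.2 kt
Leg 2: desired track 168.1°; wind correction -9.4° → command heading 158.7°, groundspeed 67.6 kt
Leg 3: desired track 300.6°; wind correction -6.9° → command heading 293.7°, groundspeed 132.3 kt
Leg 4: desired track 88.8°; wind correction +16.0° → command heading 104.8°, groundspeed 74.4 kt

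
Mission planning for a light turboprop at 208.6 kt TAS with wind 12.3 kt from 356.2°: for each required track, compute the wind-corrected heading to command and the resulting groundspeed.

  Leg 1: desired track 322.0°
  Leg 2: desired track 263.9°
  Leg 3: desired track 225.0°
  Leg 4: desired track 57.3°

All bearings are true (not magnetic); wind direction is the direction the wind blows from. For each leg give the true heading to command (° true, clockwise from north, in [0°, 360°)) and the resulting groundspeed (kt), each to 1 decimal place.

Leg 1: desired track 322.0°; wind correction +1.9° → command heading 323.9°, groundspeed 198.3 kt
Leg 2: desired track 263.9°; wind correction +3.4° → command heading 267.3°, groundspeed 208.7 kt
Leg 3: desired track 225.0°; wind correction +2.5° → command heading 227.5°, groundspeed 216.5 kt
Leg 4: desired track 57.3°; wind correction -3.0° → command heading 54.3°, groundspeed 202.4 kt

Leg 1: heading=323.9°, groundspeed=198.3 kt
Leg 2: heading=267.3°, groundspeed=208.7 kt
Leg 3: heading=227.5°, groundspeed=216.5 kt
Leg 4: heading=54.3°, groundspeed=202.4 kt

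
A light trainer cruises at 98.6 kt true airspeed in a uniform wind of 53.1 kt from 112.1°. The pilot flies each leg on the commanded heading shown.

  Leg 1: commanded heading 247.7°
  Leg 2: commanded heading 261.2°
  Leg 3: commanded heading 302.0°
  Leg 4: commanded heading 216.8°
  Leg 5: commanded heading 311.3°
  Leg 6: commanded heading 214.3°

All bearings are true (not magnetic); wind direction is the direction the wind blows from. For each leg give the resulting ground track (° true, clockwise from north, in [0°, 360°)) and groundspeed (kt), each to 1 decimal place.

Leg 1: heading 247.7°; drift +15.2° → track 262.9°, groundspeed 141.5 kt
Leg 2: heading 261.2°; drift +10.7° → track 271.9°, groundspeed 146.7 kt
Leg 3: heading 302.0°; drift -3.5° → track 298.5°, groundspeed 151.2 kt
Leg 4: heading 216.8°; drift +24.6° → track 241.4°, groundspeed 123.3 kt
Leg 5: heading 311.3°; drift -6.7° → track 304.6°, groundspeed 149.8 kt
Leg 6: heading 214.3°; drift +25.3° → track 239.6°, groundspeed 121.5 kt

Leg 1: track=262.9°, groundspeed=141.5 kt
Leg 2: track=271.9°, groundspeed=146.7 kt
Leg 3: track=298.5°, groundspeed=151.2 kt
Leg 4: track=241.4°, groundspeed=123.3 kt
Leg 5: track=304.6°, groundspeed=149.8 kt
Leg 6: track=239.6°, groundspeed=121.5 kt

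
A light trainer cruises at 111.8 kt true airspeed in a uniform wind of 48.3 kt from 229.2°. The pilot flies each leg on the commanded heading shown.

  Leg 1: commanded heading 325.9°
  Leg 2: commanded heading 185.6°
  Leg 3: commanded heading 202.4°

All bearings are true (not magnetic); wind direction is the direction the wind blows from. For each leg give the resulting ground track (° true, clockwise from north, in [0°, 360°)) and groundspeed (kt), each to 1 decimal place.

Leg 1: heading 325.9°; drift +22.2° → track 348.1°, groundspeed 126.9 kt
Leg 2: heading 185.6°; drift -23.4° → track 162.2°, groundspeed 83.7 kt
Leg 3: heading 202.4°; drift -17.6° → track 184.8°, groundspeed 72.1 kt

Leg 1: track=348.1°, groundspeed=126.9 kt
Leg 2: track=162.2°, groundspeed=83.7 kt
Leg 3: track=184.8°, groundspeed=72.1 kt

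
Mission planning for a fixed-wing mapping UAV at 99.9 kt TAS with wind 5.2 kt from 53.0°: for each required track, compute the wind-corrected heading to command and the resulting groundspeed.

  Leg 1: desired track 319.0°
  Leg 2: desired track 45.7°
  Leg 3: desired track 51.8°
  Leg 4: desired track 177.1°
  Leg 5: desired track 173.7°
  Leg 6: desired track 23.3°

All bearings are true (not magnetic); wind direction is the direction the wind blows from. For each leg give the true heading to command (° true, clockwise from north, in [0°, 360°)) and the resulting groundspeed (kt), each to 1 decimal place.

Leg 1: heading=322.0°, groundspeed=100.1 kt
Leg 2: heading=46.1°, groundspeed=94.7 kt
Leg 3: heading=51.9°, groundspeed=94.7 kt
Leg 4: heading=174.6°, groundspeed=102.7 kt
Leg 5: heading=171.1°, groundspeed=102.5 kt
Leg 6: heading=24.8°, groundspeed=95.3 kt

Leg 1: desired track 319.0°; wind correction +3.0° → command heading 322.0°, groundspeed 100.1 kt
Leg 2: desired track 45.7°; wind correction +0.4° → command heading 46.1°, groundspeed 94.7 kt
Leg 3: desired track 51.8°; wind correction +0.1° → command heading 51.9°, groundspeed 94.7 kt
Leg 4: desired track 177.1°; wind correction -2.5° → command heading 174.6°, groundspeed 102.7 kt
Leg 5: desired track 173.7°; wind correction -2.6° → command heading 171.1°, groundspeed 102.5 kt
Leg 6: desired track 23.3°; wind correction +1.5° → command heading 24.8°, groundspeed 95.3 kt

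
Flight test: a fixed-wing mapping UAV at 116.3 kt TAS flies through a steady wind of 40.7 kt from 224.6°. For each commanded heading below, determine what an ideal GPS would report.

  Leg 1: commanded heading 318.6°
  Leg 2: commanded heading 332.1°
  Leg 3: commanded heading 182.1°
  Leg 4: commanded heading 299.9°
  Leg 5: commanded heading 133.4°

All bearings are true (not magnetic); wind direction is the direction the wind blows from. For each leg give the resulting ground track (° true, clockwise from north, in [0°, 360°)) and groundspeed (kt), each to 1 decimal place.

Leg 1: track=337.4°, groundspeed=125.9 kt
Leg 2: track=348.9°, groundspeed=134.3 kt
Leg 3: track=164.4°, groundspeed=90.6 kt
Leg 4: track=320.3°, groundspeed=113.0 kt
Leg 5: track=114.2°, groundspeed=124.0 kt

Leg 1: heading 318.6°; drift +18.8° → track 337.4°, groundspeed 125.9 kt
Leg 2: heading 332.1°; drift +16.8° → track 348.9°, groundspeed 134.3 kt
Leg 3: heading 182.1°; drift -17.7° → track 164.4°, groundspeed 90.6 kt
Leg 4: heading 299.9°; drift +20.4° → track 320.3°, groundspeed 113.0 kt
Leg 5: heading 133.4°; drift -19.2° → track 114.2°, groundspeed 124.0 kt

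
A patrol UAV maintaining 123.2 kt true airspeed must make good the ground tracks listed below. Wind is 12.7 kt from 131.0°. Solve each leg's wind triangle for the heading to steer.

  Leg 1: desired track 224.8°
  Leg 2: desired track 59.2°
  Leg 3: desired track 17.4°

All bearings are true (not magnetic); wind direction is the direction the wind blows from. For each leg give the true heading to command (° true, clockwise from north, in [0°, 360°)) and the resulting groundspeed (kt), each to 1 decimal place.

Leg 1: desired track 224.8°; wind correction -5.9° → command heading 218.9°, groundspeed 123.4 kt
Leg 2: desired track 59.2°; wind correction +5.6° → command heading 64.8°, groundspeed 118.6 kt
Leg 3: desired track 17.4°; wind correction +5.4° → command heading 22.8°, groundspeed 127.7 kt

Leg 1: heading=218.9°, groundspeed=123.4 kt
Leg 2: heading=64.8°, groundspeed=118.6 kt
Leg 3: heading=22.8°, groundspeed=127.7 kt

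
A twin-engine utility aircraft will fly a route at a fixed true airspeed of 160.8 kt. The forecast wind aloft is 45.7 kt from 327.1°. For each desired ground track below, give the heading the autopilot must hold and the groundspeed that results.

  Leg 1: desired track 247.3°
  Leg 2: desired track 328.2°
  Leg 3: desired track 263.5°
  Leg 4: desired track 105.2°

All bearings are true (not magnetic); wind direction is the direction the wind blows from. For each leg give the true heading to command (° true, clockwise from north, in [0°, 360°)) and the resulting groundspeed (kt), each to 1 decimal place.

Leg 1: desired track 247.3°; wind correction +16.2° → command heading 263.5°, groundspeed 146.3 kt
Leg 2: desired track 328.2°; wind correction -0.3° → command heading 327.9°, groundspeed 115.1 kt
Leg 3: desired track 263.5°; wind correction +14.7° → command heading 278.2°, groundspeed 135.2 kt
Leg 4: desired track 105.2°; wind correction -10.9° → command heading 94.3°, groundspeed 191.9 kt

Leg 1: heading=263.5°, groundspeed=146.3 kt
Leg 2: heading=327.9°, groundspeed=115.1 kt
Leg 3: heading=278.2°, groundspeed=135.2 kt
Leg 4: heading=94.3°, groundspeed=191.9 kt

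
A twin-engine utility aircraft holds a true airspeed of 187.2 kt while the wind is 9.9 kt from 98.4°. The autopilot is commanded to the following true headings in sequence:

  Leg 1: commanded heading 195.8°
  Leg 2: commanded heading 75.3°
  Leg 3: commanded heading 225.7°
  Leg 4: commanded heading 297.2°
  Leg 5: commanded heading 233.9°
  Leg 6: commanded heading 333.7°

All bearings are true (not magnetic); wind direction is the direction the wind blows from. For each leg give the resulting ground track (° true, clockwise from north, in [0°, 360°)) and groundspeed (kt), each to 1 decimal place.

Leg 1: track=198.8°, groundspeed=188.7 kt
Leg 2: track=74.1°, groundspeed=178.1 kt
Leg 3: track=228.0°, groundspeed=193.4 kt
Leg 4: track=296.3°, groundspeed=196.6 kt
Leg 5: track=235.9°, groundspeed=194.4 kt
Leg 6: track=331.3°, groundspeed=193.0 kt

Leg 1: heading 195.8°; drift +3.0° → track 198.8°, groundspeed 188.7 kt
Leg 2: heading 75.3°; drift -1.2° → track 74.1°, groundspeed 178.1 kt
Leg 3: heading 225.7°; drift +2.3° → track 228.0°, groundspeed 193.4 kt
Leg 4: heading 297.2°; drift -0.9° → track 296.3°, groundspeed 196.6 kt
Leg 5: heading 233.9°; drift +2.0° → track 235.9°, groundspeed 194.4 kt
Leg 6: heading 333.7°; drift -2.4° → track 331.3°, groundspeed 193.0 kt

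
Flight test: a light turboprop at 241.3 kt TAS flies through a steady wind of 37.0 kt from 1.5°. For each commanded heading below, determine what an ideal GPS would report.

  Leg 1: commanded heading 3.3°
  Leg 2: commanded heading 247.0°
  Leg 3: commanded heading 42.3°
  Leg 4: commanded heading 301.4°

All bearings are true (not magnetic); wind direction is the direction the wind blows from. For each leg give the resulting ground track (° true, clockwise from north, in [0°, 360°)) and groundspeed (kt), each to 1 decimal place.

Leg 1: track=3.6°, groundspeed=204.3 kt
Leg 2: track=239.5°, groundspeed=258.8 kt
Leg 3: track=48.8°, groundspeed=214.7 kt
Leg 4: track=293.2°, groundspeed=225.2 kt

Leg 1: heading 3.3°; drift +0.3° → track 3.6°, groundspeed 204.3 kt
Leg 2: heading 247.0°; drift -7.5° → track 239.5°, groundspeed 258.8 kt
Leg 3: heading 42.3°; drift +6.5° → track 48.8°, groundspeed 214.7 kt
Leg 4: heading 301.4°; drift -8.2° → track 293.2°, groundspeed 225.2 kt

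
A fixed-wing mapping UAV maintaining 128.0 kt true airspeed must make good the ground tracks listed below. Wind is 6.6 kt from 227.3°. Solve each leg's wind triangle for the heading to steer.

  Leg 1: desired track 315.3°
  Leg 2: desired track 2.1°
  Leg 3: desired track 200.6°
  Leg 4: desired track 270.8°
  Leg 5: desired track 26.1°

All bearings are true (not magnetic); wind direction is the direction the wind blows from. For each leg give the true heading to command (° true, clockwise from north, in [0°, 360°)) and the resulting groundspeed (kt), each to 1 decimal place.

Leg 1: desired track 315.3°; wind correction -3.0° → command heading 312.3°, groundspeed 127.6 kt
Leg 2: desired track 2.1°; wind correction -2.1° → command heading 0.0°, groundspeed 132.6 kt
Leg 3: desired track 200.6°; wind correction +1.3° → command heading 201.9°, groundspeed 122.1 kt
Leg 4: desired track 270.8°; wind correction -2.0° → command heading 268.8°, groundspeed 123.1 kt
Leg 5: desired track 26.1°; wind correction -1.1° → command heading 25.0°, groundspeed 134.1 kt

Leg 1: heading=312.3°, groundspeed=127.6 kt
Leg 2: heading=0.0°, groundspeed=132.6 kt
Leg 3: heading=201.9°, groundspeed=122.1 kt
Leg 4: heading=268.8°, groundspeed=123.1 kt
Leg 5: heading=25.0°, groundspeed=134.1 kt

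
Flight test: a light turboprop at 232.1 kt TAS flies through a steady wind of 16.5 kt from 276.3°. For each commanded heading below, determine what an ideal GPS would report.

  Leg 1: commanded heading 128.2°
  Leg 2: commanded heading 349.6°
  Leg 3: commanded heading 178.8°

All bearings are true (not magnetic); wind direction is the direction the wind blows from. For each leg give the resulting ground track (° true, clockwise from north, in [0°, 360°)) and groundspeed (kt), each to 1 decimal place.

Leg 1: heading 128.2°; drift -2.0° → track 126.2°, groundspeed 246.3 kt
Leg 2: heading 349.6°; drift +4.0° → track 353.6°, groundspeed 227.9 kt
Leg 3: heading 178.8°; drift -4.0° → track 174.8°, groundspeed 234.8 kt

Leg 1: track=126.2°, groundspeed=246.3 kt
Leg 2: track=353.6°, groundspeed=227.9 kt
Leg 3: track=174.8°, groundspeed=234.8 kt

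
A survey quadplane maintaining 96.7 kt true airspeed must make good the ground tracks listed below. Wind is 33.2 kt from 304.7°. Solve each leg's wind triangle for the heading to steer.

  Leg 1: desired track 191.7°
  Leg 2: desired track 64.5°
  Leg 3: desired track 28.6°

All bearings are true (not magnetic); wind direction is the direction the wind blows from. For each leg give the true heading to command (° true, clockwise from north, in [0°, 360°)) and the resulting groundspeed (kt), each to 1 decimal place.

Leg 1: heading=210.1°, groundspeed=104.7 kt
Leg 2: heading=47.2°, groundspeed=108.8 kt
Leg 3: heading=8.6°, groundspeed=87.4 kt

Leg 1: desired track 191.7°; wind correction +18.4° → command heading 210.1°, groundspeed 104.7 kt
Leg 2: desired track 64.5°; wind correction -17.3° → command heading 47.2°, groundspeed 108.8 kt
Leg 3: desired track 28.6°; wind correction -20.0° → command heading 8.6°, groundspeed 87.4 kt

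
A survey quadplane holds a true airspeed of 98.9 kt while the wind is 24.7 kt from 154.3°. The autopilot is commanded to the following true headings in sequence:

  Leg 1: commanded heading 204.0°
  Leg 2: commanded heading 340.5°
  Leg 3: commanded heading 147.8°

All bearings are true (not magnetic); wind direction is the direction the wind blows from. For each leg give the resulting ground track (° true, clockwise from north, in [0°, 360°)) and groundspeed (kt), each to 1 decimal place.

Leg 1: track=216.8°, groundspeed=85.0 kt
Leg 2: track=339.3°, groundspeed=123.5 kt
Leg 3: track=145.6°, groundspeed=74.4 kt

Leg 1: heading 204.0°; drift +12.8° → track 216.8°, groundspeed 85.0 kt
Leg 2: heading 340.5°; drift -1.2° → track 339.3°, groundspeed 123.5 kt
Leg 3: heading 147.8°; drift -2.2° → track 145.6°, groundspeed 74.4 kt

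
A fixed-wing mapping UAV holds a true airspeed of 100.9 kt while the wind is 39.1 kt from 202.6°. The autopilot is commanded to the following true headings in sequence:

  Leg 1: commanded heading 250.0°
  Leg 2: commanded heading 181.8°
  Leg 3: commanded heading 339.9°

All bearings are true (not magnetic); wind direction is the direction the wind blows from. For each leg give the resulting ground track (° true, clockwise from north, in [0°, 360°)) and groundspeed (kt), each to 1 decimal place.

Leg 1: heading 250.0°; drift +21.1° → track 271.1°, groundspeed 79.8 kt
Leg 2: heading 181.8°; drift -12.2° → track 169.6°, groundspeed 65.8 kt
Leg 3: heading 339.9°; drift +11.6° → track 351.5°, groundspeed 132.3 kt

Leg 1: track=271.1°, groundspeed=79.8 kt
Leg 2: track=169.6°, groundspeed=65.8 kt
Leg 3: track=351.5°, groundspeed=132.3 kt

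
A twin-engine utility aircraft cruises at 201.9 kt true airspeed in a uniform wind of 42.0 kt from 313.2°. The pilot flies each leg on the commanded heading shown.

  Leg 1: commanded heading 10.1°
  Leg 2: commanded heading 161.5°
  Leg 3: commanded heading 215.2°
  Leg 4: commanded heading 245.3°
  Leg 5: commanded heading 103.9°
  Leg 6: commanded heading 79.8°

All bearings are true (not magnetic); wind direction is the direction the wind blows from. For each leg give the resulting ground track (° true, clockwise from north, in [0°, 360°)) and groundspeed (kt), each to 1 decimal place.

Leg 1: heading 10.1°; drift +11.1° → track 21.2°, groundspeed 182.4 kt
Leg 2: heading 161.5°; drift -4.8° → track 156.7°, groundspeed 239.7 kt
Leg 3: heading 215.2°; drift -11.3° → track 203.9°, groundspeed 211.9 kt
Leg 4: heading 245.3°; drift -11.8° → track 233.5°, groundspeed 190.1 kt
Leg 5: heading 103.9°; drift +4.9° → track 108.8°, groundspeed 239.4 kt
Leg 6: heading 79.8°; drift +8.5° → track 88.3°, groundspeed 229.4 kt

Leg 1: track=21.2°, groundspeed=182.4 kt
Leg 2: track=156.7°, groundspeed=239.7 kt
Leg 3: track=203.9°, groundspeed=211.9 kt
Leg 4: track=233.5°, groundspeed=190.1 kt
Leg 5: track=108.8°, groundspeed=239.4 kt
Leg 6: track=88.3°, groundspeed=229.4 kt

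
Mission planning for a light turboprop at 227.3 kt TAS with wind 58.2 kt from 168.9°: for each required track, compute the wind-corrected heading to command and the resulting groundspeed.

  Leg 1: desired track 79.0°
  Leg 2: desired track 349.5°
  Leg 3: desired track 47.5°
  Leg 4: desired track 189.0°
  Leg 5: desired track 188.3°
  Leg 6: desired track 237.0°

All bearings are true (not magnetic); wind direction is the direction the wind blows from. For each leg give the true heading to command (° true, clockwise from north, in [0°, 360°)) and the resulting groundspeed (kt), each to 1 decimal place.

Leg 1: heading=93.8°, groundspeed=219.6 kt
Leg 2: heading=349.7°, groundspeed=285.5 kt
Leg 3: heading=60.1°, groundspeed=252.1 kt
Leg 4: heading=184.0°, groundspeed=171.8 kt
Leg 5: heading=183.4°, groundspeed=171.6 kt
Leg 6: heading=223.3°, groundspeed=199.1 kt

Leg 1: desired track 79.0°; wind correction +14.8° → command heading 93.8°, groundspeed 219.6 kt
Leg 2: desired track 349.5°; wind correction +0.2° → command heading 349.7°, groundspeed 285.5 kt
Leg 3: desired track 47.5°; wind correction +12.6° → command heading 60.1°, groundspeed 252.1 kt
Leg 4: desired track 189.0°; wind correction -5.0° → command heading 184.0°, groundspeed 171.8 kt
Leg 5: desired track 188.3°; wind correction -4.9° → command heading 183.4°, groundspeed 171.6 kt
Leg 6: desired track 237.0°; wind correction -13.7° → command heading 223.3°, groundspeed 199.1 kt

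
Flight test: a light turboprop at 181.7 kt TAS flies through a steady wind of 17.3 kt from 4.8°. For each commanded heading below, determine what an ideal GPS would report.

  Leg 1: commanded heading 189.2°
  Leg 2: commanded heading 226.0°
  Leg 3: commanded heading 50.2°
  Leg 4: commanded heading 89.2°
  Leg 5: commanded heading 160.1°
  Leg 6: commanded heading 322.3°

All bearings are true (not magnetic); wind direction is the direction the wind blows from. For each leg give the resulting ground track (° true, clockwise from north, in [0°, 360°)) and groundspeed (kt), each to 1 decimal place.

Leg 1: track=188.8°, groundspeed=199.0 kt
Leg 2: track=222.7°, groundspeed=195.0 kt
Leg 3: track=54.4°, groundspeed=170.0 kt
Leg 4: track=94.7°, groundspeed=180.8 kt
Leg 5: track=162.2°, groundspeed=197.5 kt
Leg 6: track=318.3°, groundspeed=169.3 kt

Leg 1: heading 189.2°; drift -0.4° → track 188.8°, groundspeed 199.0 kt
Leg 2: heading 226.0°; drift -3.3° → track 222.7°, groundspeed 195.0 kt
Leg 3: heading 50.2°; drift +4.2° → track 54.4°, groundspeed 170.0 kt
Leg 4: heading 89.2°; drift +5.5° → track 94.7°, groundspeed 180.8 kt
Leg 5: heading 160.1°; drift +2.1° → track 162.2°, groundspeed 197.5 kt
Leg 6: heading 322.3°; drift -4.0° → track 318.3°, groundspeed 169.3 kt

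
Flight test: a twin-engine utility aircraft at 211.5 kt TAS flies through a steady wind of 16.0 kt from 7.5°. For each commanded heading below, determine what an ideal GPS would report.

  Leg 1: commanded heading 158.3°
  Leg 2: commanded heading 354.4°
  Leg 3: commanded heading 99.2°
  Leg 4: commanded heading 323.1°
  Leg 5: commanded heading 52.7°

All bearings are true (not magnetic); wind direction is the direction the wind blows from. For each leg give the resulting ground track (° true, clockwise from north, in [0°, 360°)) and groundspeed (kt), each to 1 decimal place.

Leg 1: track=160.3°, groundspeed=225.6 kt
Leg 2: track=353.3°, groundspeed=195.9 kt
Leg 3: track=103.5°, groundspeed=212.6 kt
Leg 4: track=319.9°, groundspeed=200.4 kt
Leg 5: track=55.9°, groundspeed=200.5 kt

Leg 1: heading 158.3°; drift +2.0° → track 160.3°, groundspeed 225.6 kt
Leg 2: heading 354.4°; drift -1.1° → track 353.3°, groundspeed 195.9 kt
Leg 3: heading 99.2°; drift +4.3° → track 103.5°, groundspeed 212.6 kt
Leg 4: heading 323.1°; drift -3.2° → track 319.9°, groundspeed 200.4 kt
Leg 5: heading 52.7°; drift +3.2° → track 55.9°, groundspeed 200.5 kt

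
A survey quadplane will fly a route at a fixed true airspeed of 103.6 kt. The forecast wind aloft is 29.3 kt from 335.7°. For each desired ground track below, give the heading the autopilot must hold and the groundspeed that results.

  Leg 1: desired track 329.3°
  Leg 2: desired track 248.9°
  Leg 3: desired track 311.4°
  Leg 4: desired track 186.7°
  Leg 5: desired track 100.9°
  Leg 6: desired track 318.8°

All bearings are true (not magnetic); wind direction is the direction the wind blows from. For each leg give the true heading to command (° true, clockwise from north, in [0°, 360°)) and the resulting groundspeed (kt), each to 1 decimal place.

Leg 1: heading=331.1°, groundspeed=74.4 kt
Leg 2: heading=265.3°, groundspeed=97.7 kt
Leg 3: heading=318.1°, groundspeed=76.2 kt
Leg 4: heading=195.1°, groundspeed=127.6 kt
Leg 5: heading=87.5°, groundspeed=117.7 kt
Leg 6: heading=323.5°, groundspeed=75.2 kt

Leg 1: desired track 329.3°; wind correction +1.8° → command heading 331.1°, groundspeed 74.4 kt
Leg 2: desired track 248.9°; wind correction +16.4° → command heading 265.3°, groundspeed 97.7 kt
Leg 3: desired track 311.4°; wind correction +6.7° → command heading 318.1°, groundspeed 76.2 kt
Leg 4: desired track 186.7°; wind correction +8.4° → command heading 195.1°, groundspeed 127.6 kt
Leg 5: desired track 100.9°; wind correction -13.4° → command heading 87.5°, groundspeed 117.7 kt
Leg 6: desired track 318.8°; wind correction +4.7° → command heading 323.5°, groundspeed 75.2 kt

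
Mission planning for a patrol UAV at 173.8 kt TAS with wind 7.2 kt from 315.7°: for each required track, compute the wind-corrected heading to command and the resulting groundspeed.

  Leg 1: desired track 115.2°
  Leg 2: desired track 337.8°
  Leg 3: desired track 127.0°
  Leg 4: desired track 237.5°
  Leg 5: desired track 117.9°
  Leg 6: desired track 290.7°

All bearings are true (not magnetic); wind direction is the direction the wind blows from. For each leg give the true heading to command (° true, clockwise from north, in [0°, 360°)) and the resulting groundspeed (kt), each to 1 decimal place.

Leg 1: heading=114.4°, groundspeed=180.5 kt
Leg 2: heading=336.9°, groundspeed=167.1 kt
Leg 3: heading=126.6°, groundspeed=180.9 kt
Leg 4: heading=239.8°, groundspeed=172.2 kt
Leg 5: heading=117.2°, groundspeed=180.6 kt
Leg 6: heading=291.7°, groundspeed=167.2 kt

Leg 1: desired track 115.2°; wind correction -0.8° → command heading 114.4°, groundspeed 180.5 kt
Leg 2: desired track 337.8°; wind correction -0.9° → command heading 336.9°, groundspeed 167.1 kt
Leg 3: desired track 127.0°; wind correction -0.4° → command heading 126.6°, groundspeed 180.9 kt
Leg 4: desired track 237.5°; wind correction +2.3° → command heading 239.8°, groundspeed 172.2 kt
Leg 5: desired track 117.9°; wind correction -0.7° → command heading 117.2°, groundspeed 180.6 kt
Leg 6: desired track 290.7°; wind correction +1.0° → command heading 291.7°, groundspeed 167.2 kt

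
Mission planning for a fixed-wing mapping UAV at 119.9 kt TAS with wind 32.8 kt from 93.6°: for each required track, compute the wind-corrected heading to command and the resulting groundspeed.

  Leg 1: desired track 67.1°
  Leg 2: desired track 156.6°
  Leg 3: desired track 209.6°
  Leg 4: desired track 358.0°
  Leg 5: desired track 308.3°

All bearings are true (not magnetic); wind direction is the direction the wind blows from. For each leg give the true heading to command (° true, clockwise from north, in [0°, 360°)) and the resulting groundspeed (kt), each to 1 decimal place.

Leg 1: heading=74.1°, groundspeed=89.6 kt
Leg 2: heading=142.5°, groundspeed=101.4 kt
Leg 3: heading=195.4°, groundspeed=130.6 kt
Leg 4: heading=13.8°, groundspeed=118.6 kt
Leg 5: heading=317.3°, groundspeed=145.4 kt

Leg 1: desired track 67.1°; wind correction +7.0° → command heading 74.1°, groundspeed 89.6 kt
Leg 2: desired track 156.6°; wind correction -14.1° → command heading 142.5°, groundspeed 101.4 kt
Leg 3: desired track 209.6°; wind correction -14.2° → command heading 195.4°, groundspeed 130.6 kt
Leg 4: desired track 358.0°; wind correction +15.8° → command heading 13.8°, groundspeed 118.6 kt
Leg 5: desired track 308.3°; wind correction +9.0° → command heading 317.3°, groundspeed 145.4 kt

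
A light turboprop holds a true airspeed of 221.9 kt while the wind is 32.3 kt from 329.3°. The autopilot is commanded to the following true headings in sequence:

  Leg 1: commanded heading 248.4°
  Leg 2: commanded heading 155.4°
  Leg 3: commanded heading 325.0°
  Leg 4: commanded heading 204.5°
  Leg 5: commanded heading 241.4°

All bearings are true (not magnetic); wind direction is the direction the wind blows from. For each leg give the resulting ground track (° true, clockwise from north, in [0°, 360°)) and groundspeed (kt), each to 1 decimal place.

Leg 1: heading 248.4°; drift -8.4° → track 240.0°, groundspeed 219.1 kt
Leg 2: heading 155.4°; drift -0.8° → track 154.6°, groundspeed 254.0 kt
Leg 3: heading 325.0°; drift -0.7° → track 324.3°, groundspeed 189.7 kt
Leg 4: heading 204.5°; drift -6.3° → track 198.2°, groundspeed 241.8 kt
Leg 5: heading 241.4°; drift -8.3° → track 233.1°, groundspeed 223.1 kt

Leg 1: track=240.0°, groundspeed=219.1 kt
Leg 2: track=154.6°, groundspeed=254.0 kt
Leg 3: track=324.3°, groundspeed=189.7 kt
Leg 4: track=198.2°, groundspeed=241.8 kt
Leg 5: track=233.1°, groundspeed=223.1 kt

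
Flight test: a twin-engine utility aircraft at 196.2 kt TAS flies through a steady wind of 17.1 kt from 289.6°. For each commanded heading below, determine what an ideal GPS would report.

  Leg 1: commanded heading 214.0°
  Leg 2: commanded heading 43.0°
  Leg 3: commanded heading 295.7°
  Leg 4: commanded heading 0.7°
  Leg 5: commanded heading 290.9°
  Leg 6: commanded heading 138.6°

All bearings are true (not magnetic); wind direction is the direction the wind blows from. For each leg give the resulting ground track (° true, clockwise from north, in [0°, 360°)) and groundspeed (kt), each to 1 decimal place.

Leg 1: track=209.1°, groundspeed=192.7 kt
Leg 2: track=47.4°, groundspeed=203.6 kt
Leg 3: track=296.3°, groundspeed=179.2 kt
Leg 4: track=5.6°, groundspeed=191.3 kt
Leg 5: track=291.0°, groundspeed=179.1 kt
Leg 6: track=136.4°, groundspeed=211.3 kt

Leg 1: heading 214.0°; drift -4.9° → track 209.1°, groundspeed 192.7 kt
Leg 2: heading 43.0°; drift +4.4° → track 47.4°, groundspeed 203.6 kt
Leg 3: heading 295.7°; drift +0.6° → track 296.3°, groundspeed 179.2 kt
Leg 4: heading 0.7°; drift +4.9° → track 5.6°, groundspeed 191.3 kt
Leg 5: heading 290.9°; drift +0.1° → track 291.0°, groundspeed 179.1 kt
Leg 6: heading 138.6°; drift -2.2° → track 136.4°, groundspeed 211.3 kt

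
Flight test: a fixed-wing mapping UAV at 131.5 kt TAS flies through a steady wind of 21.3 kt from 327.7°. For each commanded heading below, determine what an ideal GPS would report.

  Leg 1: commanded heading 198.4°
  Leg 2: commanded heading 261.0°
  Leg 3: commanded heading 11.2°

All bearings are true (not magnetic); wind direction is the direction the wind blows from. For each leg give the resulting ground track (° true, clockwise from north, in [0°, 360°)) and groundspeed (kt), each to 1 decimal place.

Leg 1: track=191.9°, groundspeed=145.9 kt
Leg 2: track=252.0°, groundspeed=124.6 kt
Leg 3: track=18.4°, groundspeed=117.0 kt

Leg 1: heading 198.4°; drift -6.5° → track 191.9°, groundspeed 145.9 kt
Leg 2: heading 261.0°; drift -9.0° → track 252.0°, groundspeed 124.6 kt
Leg 3: heading 11.2°; drift +7.2° → track 18.4°, groundspeed 117.0 kt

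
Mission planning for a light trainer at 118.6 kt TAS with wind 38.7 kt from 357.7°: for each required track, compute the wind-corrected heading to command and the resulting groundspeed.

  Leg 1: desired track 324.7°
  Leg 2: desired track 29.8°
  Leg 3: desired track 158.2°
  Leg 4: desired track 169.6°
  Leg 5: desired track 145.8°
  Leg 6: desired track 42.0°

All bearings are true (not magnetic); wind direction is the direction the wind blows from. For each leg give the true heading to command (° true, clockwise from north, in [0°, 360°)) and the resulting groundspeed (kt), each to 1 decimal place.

Leg 1: heading=334.9°, groundspeed=84.3 kt
Leg 2: heading=19.8°, groundspeed=84.0 kt
Leg 3: heading=151.9°, groundspeed=154.4 kt
Leg 4: heading=167.0°, groundspeed=156.8 kt
Leg 5: heading=135.9°, groundspeed=149.7 kt
Leg 6: heading=28.8°, groundspeed=87.8 kt

Leg 1: desired track 324.7°; wind correction +10.2° → command heading 334.9°, groundspeed 84.3 kt
Leg 2: desired track 29.8°; wind correction -10.0° → command heading 19.8°, groundspeed 84.0 kt
Leg 3: desired track 158.2°; wind correction -6.3° → command heading 151.9°, groundspeed 154.4 kt
Leg 4: desired track 169.6°; wind correction -2.6° → command heading 167.0°, groundspeed 156.8 kt
Leg 5: desired track 145.8°; wind correction -9.9° → command heading 135.9°, groundspeed 149.7 kt
Leg 6: desired track 42.0°; wind correction -13.2° → command heading 28.8°, groundspeed 87.8 kt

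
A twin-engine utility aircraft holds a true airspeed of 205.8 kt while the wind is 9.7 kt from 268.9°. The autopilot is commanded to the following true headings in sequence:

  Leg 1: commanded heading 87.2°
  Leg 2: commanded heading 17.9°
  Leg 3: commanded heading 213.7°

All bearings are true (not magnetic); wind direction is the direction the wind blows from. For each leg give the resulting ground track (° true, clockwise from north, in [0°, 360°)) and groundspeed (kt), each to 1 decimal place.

Leg 1: heading 87.2°; drift +0.1° → track 87.3°, groundspeed 215.5 kt
Leg 2: heading 17.9°; drift +2.5° → track 20.4°, groundspeed 209.2 kt
Leg 3: heading 213.7°; drift -2.3° → track 211.4°, groundspeed 200.4 kt

Leg 1: track=87.3°, groundspeed=215.5 kt
Leg 2: track=20.4°, groundspeed=209.2 kt
Leg 3: track=211.4°, groundspeed=200.4 kt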